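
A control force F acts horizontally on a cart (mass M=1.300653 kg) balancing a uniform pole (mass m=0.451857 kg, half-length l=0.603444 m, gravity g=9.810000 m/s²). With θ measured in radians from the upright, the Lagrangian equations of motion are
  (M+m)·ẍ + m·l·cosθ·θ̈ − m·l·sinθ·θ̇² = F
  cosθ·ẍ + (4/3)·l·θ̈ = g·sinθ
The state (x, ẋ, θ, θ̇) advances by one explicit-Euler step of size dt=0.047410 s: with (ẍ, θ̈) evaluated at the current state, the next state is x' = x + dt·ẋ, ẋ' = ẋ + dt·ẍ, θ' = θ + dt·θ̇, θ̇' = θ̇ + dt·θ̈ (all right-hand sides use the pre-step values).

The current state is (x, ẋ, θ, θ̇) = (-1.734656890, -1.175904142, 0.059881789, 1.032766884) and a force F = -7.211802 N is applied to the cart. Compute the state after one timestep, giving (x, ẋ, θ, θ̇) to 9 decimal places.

(-1.790406505, -1.423638433, 0.108845267, 1.374709337)

sinθ=0.059846008, cosθ=0.998207621
temp = (F + m·l·θ̇²·sinθ)/(M+m) = (-7.211802 + 0.017405150)/1.752510 = -4.105195890
θ̈ = (g·sinθ − cosθ·temp)/(l·(4/3 − m·cos²θ/(M+m))) = 7.212454192
ẍ = temp − m·l·θ̈·cosθ/(M+m) = -5.225359430
Euler: x'=-1.734656890+0.047410·-1.175904142=-1.790406505, ẋ'=-1.175904142+0.047410·-5.225359430=-1.423638433
       θ'=0.059881789+0.047410·1.032766884=0.108845267, θ̇'=1.032766884+0.047410·7.212454192=1.374709337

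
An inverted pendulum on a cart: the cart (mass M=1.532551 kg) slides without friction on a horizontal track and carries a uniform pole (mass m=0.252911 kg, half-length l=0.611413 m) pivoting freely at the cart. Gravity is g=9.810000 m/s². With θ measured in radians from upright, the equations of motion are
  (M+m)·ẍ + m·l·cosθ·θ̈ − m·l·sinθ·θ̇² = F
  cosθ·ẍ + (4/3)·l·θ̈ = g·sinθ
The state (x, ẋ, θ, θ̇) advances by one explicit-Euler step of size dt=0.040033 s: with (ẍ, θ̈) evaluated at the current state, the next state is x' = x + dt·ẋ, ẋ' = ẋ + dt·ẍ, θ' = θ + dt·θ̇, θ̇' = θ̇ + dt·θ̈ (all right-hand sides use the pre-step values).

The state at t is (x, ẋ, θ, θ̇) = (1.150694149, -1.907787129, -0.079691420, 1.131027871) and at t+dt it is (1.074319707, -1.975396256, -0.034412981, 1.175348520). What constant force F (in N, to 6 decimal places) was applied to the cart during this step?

ẍ = (ẋ'−ẋ)/dt = (-1.975396256−-1.907787129)/0.040033 = -1.688835
θ̈ = (θ̇'−θ̇)/dt = (1.175348520−1.131027871)/0.040033 = 1.107103
sinθ=-0.079607, cosθ=0.996826
F = (M+m)·ẍ + m·l·cosθ·θ̈ − m·l·sinθ·θ̇² = -3.015351 + 0.170651 − -0.015747 = -2.828952

F = -2.828952 N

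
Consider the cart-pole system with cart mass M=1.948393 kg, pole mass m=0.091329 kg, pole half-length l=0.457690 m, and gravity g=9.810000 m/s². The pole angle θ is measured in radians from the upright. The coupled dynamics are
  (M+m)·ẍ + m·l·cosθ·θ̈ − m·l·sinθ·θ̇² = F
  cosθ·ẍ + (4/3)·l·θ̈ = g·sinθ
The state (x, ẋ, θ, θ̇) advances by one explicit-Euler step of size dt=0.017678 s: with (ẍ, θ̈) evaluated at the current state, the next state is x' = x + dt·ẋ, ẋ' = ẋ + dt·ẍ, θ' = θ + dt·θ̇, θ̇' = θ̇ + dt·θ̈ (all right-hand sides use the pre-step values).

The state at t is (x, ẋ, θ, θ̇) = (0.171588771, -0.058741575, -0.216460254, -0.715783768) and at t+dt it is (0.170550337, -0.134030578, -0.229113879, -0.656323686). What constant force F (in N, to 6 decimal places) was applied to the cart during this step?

ẍ = (ẋ'−ẋ)/dt = (-0.134030578−-0.058741575)/0.017678 = -4.258910
θ̈ = (θ̇'−θ̇)/dt = (-0.656323686−-0.715783768)/0.017678 = 3.363507
sinθ=-0.214774, cosθ=0.976664
F = (M+m)·ẍ + m·l·cosθ·θ̈ − m·l·sinθ·θ̇² = -8.686992 + 0.137315 − -0.004600 = -8.545077

F = -8.545077 N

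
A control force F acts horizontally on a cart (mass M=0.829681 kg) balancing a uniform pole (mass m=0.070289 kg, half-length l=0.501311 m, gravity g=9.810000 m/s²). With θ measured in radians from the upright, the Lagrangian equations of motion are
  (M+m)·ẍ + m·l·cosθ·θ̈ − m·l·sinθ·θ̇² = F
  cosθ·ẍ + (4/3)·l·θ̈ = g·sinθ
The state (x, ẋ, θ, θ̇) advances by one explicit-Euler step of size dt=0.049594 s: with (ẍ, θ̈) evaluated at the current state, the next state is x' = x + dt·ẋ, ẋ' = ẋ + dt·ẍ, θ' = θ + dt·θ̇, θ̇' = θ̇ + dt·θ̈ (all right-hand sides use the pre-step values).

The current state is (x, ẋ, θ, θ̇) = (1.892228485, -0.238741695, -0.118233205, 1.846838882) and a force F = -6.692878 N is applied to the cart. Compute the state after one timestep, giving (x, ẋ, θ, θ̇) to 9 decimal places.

sinθ=-0.117957932, cosθ=0.993018593
temp = (F + m·l·θ̇²·sinθ)/(M+m) = (-6.692878 + -0.014176851)/0.899970 = -7.452531585
θ̈ = (g·sinθ − cosθ·temp)/(l·(4/3 − m·cos²θ/(M+m))) = 9.913103483
ẍ = temp − m·l·θ̈·cosθ/(M+m) = -7.837950999
Euler: x'=1.892228485+0.049594·-0.238741695=1.880388329, ẋ'=-0.238741695+0.049594·-7.837950999=-0.627457037
       θ'=-0.118233205+0.049594·1.846838882=-0.026641077, θ̇'=1.846838882+0.049594·9.913103483=2.338469336

(1.880388329, -0.627457037, -0.026641077, 2.338469336)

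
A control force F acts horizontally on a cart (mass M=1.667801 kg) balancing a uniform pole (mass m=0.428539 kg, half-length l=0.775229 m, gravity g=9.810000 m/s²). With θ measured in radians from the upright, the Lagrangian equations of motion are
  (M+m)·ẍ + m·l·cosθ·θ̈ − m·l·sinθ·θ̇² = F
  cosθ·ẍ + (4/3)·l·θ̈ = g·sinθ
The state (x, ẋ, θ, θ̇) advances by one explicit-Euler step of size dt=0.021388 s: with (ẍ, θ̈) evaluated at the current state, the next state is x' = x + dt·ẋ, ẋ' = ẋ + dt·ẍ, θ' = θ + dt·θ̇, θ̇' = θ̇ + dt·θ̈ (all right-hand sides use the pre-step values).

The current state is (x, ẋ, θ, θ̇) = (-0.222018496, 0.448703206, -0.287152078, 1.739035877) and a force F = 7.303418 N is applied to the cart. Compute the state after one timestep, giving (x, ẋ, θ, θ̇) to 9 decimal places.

(-0.212421632, 0.542241913, -0.249957579, 1.594755956)

sinθ=-0.283222065, cosθ=0.959054358
temp = (F + m·l·θ̇²·sinθ)/(M+m) = (7.303418 + -0.284553893)/2.096340 = 3.348151591
θ̈ = (g·sinθ − cosθ·temp)/(l·(4/3 − m·cos²θ/(M+m))) = -6.745835094
ẍ = temp − m·l·θ̈·cosθ/(M+m) = 4.373420021
Euler: x'=-0.222018496+0.021388·0.448703206=-0.212421632, ẋ'=0.448703206+0.021388·4.373420021=0.542241913
       θ'=-0.287152078+0.021388·1.739035877=-0.249957579, θ̇'=1.739035877+0.021388·-6.745835094=1.594755956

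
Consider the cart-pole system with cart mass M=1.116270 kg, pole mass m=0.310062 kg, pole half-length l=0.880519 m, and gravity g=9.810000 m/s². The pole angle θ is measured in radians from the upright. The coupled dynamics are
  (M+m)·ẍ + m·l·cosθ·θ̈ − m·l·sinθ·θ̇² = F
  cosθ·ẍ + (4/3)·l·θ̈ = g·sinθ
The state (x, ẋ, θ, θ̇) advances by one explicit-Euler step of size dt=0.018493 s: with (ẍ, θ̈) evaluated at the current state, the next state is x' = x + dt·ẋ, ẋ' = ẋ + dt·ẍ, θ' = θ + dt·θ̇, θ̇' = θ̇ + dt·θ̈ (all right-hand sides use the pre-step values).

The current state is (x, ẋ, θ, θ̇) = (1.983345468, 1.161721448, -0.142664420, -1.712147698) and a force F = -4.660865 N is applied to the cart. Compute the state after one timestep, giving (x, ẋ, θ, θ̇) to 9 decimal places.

(2.004829183, 1.093001130, -0.174327167, -1.676178954)

sinθ=-0.142180968, cosθ=0.989840680
temp = (F + m·l·θ̇²·sinθ)/(M+m) = (-4.660865 + -0.113791859)/1.426332 = -3.347507354
θ̈ = (g·sinθ − cosθ·temp)/(l·(4/3 − m·cos²θ/(M+m))) = 1.944992391
ẍ = temp − m·l·θ̈·cosθ/(M+m) = -3.716017844
Euler: x'=1.983345468+0.018493·1.161721448=2.004829183, ẋ'=1.161721448+0.018493·-3.716017844=1.093001130
       θ'=-0.142664420+0.018493·-1.712147698=-0.174327167, θ̇'=-1.712147698+0.018493·1.944992391=-1.676178954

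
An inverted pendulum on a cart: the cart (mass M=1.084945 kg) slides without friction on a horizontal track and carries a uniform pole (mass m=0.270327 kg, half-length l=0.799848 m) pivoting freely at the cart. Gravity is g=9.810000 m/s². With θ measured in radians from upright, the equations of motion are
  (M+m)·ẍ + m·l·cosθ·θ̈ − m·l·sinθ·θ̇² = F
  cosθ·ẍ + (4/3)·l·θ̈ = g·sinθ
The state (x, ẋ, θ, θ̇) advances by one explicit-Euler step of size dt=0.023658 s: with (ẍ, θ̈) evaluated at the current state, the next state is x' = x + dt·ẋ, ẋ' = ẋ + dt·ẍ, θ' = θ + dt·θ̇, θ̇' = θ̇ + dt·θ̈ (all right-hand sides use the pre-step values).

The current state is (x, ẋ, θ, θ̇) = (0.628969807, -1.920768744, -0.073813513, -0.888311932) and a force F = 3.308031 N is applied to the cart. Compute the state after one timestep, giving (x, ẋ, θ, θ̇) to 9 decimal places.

sinθ=-0.073746503, cosθ=0.997277019
temp = (F + m·l·θ̇²·sinθ)/(M+m) = (3.308031 + -0.012582569)/1.355272 = 2.431577153
θ̈ = (g·sinθ − cosθ·temp)/(l·(4/3 − m·cos²θ/(M+m))) = -3.468207947
ẍ = temp − m·l·θ̈·cosθ/(M+m) = 2.983389435
Euler: x'=0.628969807+0.023658·-1.920768744=0.583528260, ẋ'=-1.920768744+0.023658·2.983389435=-1.850187717
       θ'=-0.073813513+0.023658·-0.888311932=-0.094829197, θ̇'=-0.888311932+0.023658·-3.468207947=-0.970362796

(0.583528260, -1.850187717, -0.094829197, -0.970362796)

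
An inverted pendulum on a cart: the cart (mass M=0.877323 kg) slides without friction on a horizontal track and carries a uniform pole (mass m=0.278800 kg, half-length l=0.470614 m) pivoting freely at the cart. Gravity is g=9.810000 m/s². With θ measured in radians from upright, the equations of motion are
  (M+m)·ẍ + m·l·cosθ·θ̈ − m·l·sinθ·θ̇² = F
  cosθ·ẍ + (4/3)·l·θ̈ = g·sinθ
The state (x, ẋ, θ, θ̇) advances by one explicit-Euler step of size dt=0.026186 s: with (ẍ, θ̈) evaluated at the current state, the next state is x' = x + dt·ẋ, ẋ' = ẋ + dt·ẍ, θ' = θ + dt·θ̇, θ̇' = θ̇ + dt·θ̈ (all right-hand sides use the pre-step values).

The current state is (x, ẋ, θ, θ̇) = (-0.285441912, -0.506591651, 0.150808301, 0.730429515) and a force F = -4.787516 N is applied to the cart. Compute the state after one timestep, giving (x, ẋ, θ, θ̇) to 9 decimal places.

(-0.298707521, -0.646407636, 0.169935328, 1.012225310)

sinθ=0.150237308, cosθ=0.988649964
temp = (F + m·l·θ̇²·sinθ)/(M+m) = (-4.787516 + 0.010517004)/1.156123 = -4.131912432
θ̈ = (g·sinθ − cosθ·temp)/(l·(4/3 − m·cos²θ/(M+m))) = 10.761315025
ẍ = temp − m·l·θ̈·cosθ/(M+m) = -5.339341065
Euler: x'=-0.285441912+0.026186·-0.506591651=-0.298707521, ẋ'=-0.506591651+0.026186·-5.339341065=-0.646407636
       θ'=0.150808301+0.026186·0.730429515=0.169935328, θ̇'=0.730429515+0.026186·10.761315025=1.012225310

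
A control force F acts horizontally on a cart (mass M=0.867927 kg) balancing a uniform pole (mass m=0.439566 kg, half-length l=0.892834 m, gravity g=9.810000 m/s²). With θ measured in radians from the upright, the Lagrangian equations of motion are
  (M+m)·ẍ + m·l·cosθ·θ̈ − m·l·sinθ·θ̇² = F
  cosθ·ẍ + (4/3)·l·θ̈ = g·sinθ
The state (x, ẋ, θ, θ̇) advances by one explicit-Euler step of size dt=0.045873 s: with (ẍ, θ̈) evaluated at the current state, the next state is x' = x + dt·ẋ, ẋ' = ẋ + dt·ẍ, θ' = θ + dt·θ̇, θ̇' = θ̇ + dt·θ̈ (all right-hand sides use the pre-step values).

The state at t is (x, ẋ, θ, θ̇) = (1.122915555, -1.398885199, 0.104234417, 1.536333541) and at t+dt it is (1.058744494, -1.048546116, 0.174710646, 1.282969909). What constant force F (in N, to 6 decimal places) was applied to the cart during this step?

ẍ = (ẋ'−ẋ)/dt = (-1.048546116−-1.398885199)/0.045873 = 7.637152
θ̈ = (θ̇'−θ̇)/dt = (1.282969909−1.536333541)/0.045873 = -5.523154
sinθ=0.104046, cosθ=0.994573
F = (M+m)·ẍ + m·l·cosθ·θ̈ − m·l·sinθ·θ̇² = 9.985523 + -2.155849 − 0.096381 = 7.733293

F = 7.733293 N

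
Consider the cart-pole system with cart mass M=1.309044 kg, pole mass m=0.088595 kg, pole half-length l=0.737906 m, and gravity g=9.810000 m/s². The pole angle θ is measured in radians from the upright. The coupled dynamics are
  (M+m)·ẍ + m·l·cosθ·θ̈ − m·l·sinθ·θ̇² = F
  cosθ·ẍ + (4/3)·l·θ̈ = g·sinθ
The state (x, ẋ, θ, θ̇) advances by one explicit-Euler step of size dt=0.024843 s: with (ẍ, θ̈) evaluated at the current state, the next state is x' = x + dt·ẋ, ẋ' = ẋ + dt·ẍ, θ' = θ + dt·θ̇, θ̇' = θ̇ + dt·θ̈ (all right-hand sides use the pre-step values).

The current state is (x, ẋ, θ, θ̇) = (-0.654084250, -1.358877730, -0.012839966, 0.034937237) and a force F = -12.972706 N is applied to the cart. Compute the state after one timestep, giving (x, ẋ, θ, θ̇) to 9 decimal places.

sinθ=-0.012839613, cosθ=0.999917569
temp = (F + m·l·θ̇²·sinθ)/(M+m) = (-12.972706 + -0.000001025)/1.397639 = -9.281872518
θ̈ = (g·sinθ − cosθ·temp)/(l·(4/3 − m·cos²θ/(M+m))) = 9.769587281
ẍ = temp − m·l·θ̈·cosθ/(M+m) = -9.738808817
Euler: x'=-0.654084250+0.024843·-1.358877730=-0.687842849, ẋ'=-1.358877730+0.024843·-9.738808817=-1.600818957
       θ'=-0.012839966+0.024843·0.034937237=-0.011972020, θ̇'=0.034937237+0.024843·9.769587281=0.277643094

(-0.687842849, -1.600818957, -0.011972020, 0.277643094)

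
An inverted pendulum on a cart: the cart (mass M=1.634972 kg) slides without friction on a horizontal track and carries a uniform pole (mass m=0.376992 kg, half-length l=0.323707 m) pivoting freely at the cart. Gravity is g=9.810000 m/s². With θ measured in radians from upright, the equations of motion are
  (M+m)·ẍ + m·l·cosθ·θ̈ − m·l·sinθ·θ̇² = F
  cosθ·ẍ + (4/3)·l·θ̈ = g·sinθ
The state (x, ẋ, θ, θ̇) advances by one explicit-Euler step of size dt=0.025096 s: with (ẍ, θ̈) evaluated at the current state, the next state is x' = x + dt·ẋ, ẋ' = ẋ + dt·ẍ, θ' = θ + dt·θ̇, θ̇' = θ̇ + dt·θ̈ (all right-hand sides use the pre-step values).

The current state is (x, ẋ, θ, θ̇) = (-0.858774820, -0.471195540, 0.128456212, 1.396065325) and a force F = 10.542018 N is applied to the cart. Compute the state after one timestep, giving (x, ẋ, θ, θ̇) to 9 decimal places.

sinθ=0.128103227, cosθ=0.991760840
temp = (F + m·l·θ̇²·sinθ)/(M+m) = (10.542018 + 0.030468830)/2.011964 = 5.254809147
θ̈ = (g·sinθ − cosθ·temp)/(l·(4/3 − m·cos²θ/(M+m))) = -10.632667273
ẍ = temp − m·l·θ̈·cosθ/(M+m) = 5.894416134
Euler: x'=-0.858774820+0.025096·-0.471195540=-0.870599943, ẋ'=-0.471195540+0.025096·5.894416134=-0.323269273
       θ'=0.128456212+0.025096·1.396065325=0.163491867, θ̇'=1.396065325+0.025096·-10.632667273=1.129227907

(-0.870599943, -0.323269273, 0.163491867, 1.129227907)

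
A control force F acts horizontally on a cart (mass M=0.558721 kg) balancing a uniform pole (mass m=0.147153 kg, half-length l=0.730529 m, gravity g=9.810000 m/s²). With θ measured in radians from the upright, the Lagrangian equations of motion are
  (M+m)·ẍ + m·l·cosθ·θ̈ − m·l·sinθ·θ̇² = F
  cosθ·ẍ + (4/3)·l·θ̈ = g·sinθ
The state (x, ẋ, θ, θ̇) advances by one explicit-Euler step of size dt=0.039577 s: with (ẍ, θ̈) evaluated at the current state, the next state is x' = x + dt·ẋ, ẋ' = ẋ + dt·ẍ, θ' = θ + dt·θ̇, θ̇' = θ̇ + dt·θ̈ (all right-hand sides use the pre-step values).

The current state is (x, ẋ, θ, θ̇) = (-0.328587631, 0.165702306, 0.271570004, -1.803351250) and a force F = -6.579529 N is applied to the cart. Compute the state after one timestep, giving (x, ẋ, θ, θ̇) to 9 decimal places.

(-0.322029631, -0.278011586, 0.200198772, -1.257584295)

sinθ=0.268244231, cosθ=0.963350939
temp = (F + m·l·θ̇²·sinθ)/(M+m) = (-6.579529 + 0.093777278)/0.705874 = -9.188257000
θ̈ = (g·sinθ − cosθ·temp)/(l·(4/3 − m·cos²θ/(M+m))) = 13.790003157
ẍ = temp − m·l·θ̈·cosθ/(M+m) = -11.211407948
Euler: x'=-0.328587631+0.039577·0.165702306=-0.322029631, ẋ'=0.165702306+0.039577·-11.211407948=-0.278011586
       θ'=0.271570004+0.039577·-1.803351250=0.200198772, θ̇'=-1.803351250+0.039577·13.790003157=-1.257584295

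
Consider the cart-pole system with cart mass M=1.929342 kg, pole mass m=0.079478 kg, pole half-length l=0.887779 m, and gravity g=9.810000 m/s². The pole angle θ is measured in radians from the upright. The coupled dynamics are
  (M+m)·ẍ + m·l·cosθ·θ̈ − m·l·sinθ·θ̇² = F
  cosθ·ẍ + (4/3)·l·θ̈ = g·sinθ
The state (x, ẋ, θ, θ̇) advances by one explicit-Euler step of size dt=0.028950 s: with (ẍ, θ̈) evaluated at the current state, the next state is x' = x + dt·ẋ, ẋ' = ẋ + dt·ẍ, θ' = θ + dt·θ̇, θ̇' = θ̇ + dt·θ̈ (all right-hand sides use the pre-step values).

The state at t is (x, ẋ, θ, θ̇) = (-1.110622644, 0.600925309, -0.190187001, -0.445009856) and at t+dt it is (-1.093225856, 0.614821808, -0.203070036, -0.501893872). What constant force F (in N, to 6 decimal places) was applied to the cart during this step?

ẍ = (ẋ'−ẋ)/dt = (0.614821808−0.600925309)/0.028950 = 0.480017
θ̈ = (θ̇'−θ̇)/dt = (-0.501893872−-0.445009856)/0.028950 = -1.964906
sinθ=-0.189043, cosθ=0.981969
F = (M+m)·ẍ + m·l·cosθ·θ̈ − m·l·sinθ·θ̇² = 0.964268 + -0.136142 − -0.002641 = 0.830768

F = 0.830768 N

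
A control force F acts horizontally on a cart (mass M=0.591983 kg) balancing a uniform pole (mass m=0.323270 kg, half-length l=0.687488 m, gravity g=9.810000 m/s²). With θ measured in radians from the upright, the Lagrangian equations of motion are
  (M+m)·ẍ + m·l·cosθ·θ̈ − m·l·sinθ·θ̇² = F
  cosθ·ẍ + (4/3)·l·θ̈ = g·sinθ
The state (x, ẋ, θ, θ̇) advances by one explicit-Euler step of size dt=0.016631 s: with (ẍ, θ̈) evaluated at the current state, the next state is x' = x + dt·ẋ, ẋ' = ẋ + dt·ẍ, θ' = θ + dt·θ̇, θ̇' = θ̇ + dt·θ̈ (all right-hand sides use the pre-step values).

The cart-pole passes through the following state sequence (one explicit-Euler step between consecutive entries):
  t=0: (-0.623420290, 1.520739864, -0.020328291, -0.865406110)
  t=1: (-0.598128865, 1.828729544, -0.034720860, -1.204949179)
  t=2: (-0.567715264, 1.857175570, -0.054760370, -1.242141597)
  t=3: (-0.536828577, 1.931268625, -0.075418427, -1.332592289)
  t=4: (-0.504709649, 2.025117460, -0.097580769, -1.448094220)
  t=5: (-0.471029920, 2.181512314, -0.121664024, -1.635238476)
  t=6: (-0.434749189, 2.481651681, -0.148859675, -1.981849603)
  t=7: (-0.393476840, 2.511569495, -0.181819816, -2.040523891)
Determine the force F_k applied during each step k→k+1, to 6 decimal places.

F_0 = 12.416502 N
F_1 = 1.079958 N
F_2 = 2.889424 N
F_3 = 3.655421 N
F_4 = 6.163316 N
F_5 = 11.992066 N
F_6 = 1.000520 N

step 0→1:
  ẍ = (ẋ'−ẋ)/dt = (1.828729544−1.520739864)/0.016631 = 18.519012
  θ̈ = (θ̇'−θ̇)/dt = (-1.204949179−-0.865406110)/0.016631 = -20.416275
  sinθ=-0.020327, cosθ=0.999793
  F = (M+m)·ẍ + m·l·cosθ·θ̈ − m·l·sinθ·θ̇² = 16.949581 + -4.536462 − -0.003383 = 12.416502
step 1→2:
  ẍ = (ẋ'−ẋ)/dt = (1.857175570−1.828729544)/0.016631 = 1.710422
  θ̈ = (θ̇'−θ̇)/dt = (-1.242141597−-1.204949179)/0.016631 = -2.236331
  sinθ=-0.034714, cosθ=0.999397
  F = (M+m)·ẍ + m·l·cosθ·θ̈ − m·l·sinθ·θ̇² = 1.565469 + -0.496712 − -0.011201 = 1.079958
step 2→3:
  ẍ = (ẋ'−ẋ)/dt = (1.931268625−1.857175570)/0.016631 = 4.455117
  θ̈ = (θ̇'−θ̇)/dt = (-1.332592289−-1.242141597)/0.016631 = -5.438680
  sinθ=-0.054733, cosθ=0.998501
  F = (M+m)·ẍ + m·l·cosθ·θ̈ − m·l·sinθ·θ̇² = 4.077559 + -1.206904 − -0.018768 = 2.889424
step 3→4:
  ẍ = (ẋ'−ẋ)/dt = (2.025117460−1.931268625)/0.016631 = 5.643006
  θ̈ = (θ̇'−θ̇)/dt = (-1.448094220−-1.332592289)/0.016631 = -6.944978
  sinθ=-0.075347, cosθ=0.997157
  F = (M+m)·ẍ + m·l·cosθ·θ̈ − m·l·sinθ·θ̇² = 5.164778 + -1.539094 − -0.029737 = 3.655421
step 4→5:
  ẍ = (ẋ'−ẋ)/dt = (2.181512314−2.025117460)/0.016631 = 9.403815
  θ̈ = (θ̇'−θ̇)/dt = (-1.635238476−-1.448094220)/0.016631 = -11.252736
  sinθ=-0.097426, cosθ=0.995243
  F = (M+m)·ẍ + m·l·cosθ·θ̈ − m·l·sinθ·θ̇² = 8.606870 + -2.488959 − -0.045405 = 6.163316
step 5→6:
  ẍ = (ẋ'−ẋ)/dt = (2.481651681−2.181512314)/0.016631 = 18.046983
  θ̈ = (θ̇'−θ̇)/dt = (-1.981849603−-1.635238476)/0.016631 = -20.841268
  sinθ=-0.121364, cosθ=0.992608
  F = (M+m)·ẍ + m·l·cosθ·θ̈ − m·l·sinθ·θ̇² = 16.517555 + -4.597613 − -0.072125 = 11.992066
step 6→7:
  ẍ = (ẋ'−ẋ)/dt = (2.511569495−2.481651681)/0.016631 = 1.798919
  θ̈ = (θ̇'−θ̇)/dt = (-2.040523891−-1.981849603)/0.016631 = -3.528007
  sinθ=-0.148311, cosθ=0.988941
  F = (M+m)·ẍ + m·l·cosθ·θ̈ − m·l·sinθ·θ̇² = 1.646466 + -0.775408 − -0.129462 = 1.000520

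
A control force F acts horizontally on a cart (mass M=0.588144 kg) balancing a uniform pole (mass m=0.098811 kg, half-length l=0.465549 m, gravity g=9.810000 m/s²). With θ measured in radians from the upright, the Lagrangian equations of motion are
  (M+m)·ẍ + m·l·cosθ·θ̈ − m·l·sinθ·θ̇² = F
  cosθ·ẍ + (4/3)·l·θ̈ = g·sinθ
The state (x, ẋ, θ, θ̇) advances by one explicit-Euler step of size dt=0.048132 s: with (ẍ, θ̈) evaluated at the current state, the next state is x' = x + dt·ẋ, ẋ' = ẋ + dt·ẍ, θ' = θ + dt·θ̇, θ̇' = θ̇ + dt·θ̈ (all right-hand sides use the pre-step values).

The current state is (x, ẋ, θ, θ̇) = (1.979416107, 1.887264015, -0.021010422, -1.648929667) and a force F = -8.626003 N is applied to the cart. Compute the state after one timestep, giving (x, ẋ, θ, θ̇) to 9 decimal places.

sinθ=-0.021008876, cosθ=0.999779289
temp = (F + m·l·θ̇²·sinθ)/(M+m) = (-8.626003 + -0.002627712)/0.686955 = -12.560692785
θ̈ = (g·sinθ − cosθ·temp)/(l·(4/3 − m·cos²θ/(M+m))) = 22.303866793
ẍ = temp − m·l·θ̈·cosθ/(M+m) = -14.053922770
Euler: x'=1.979416107+0.048132·1.887264015=2.070253899, ẋ'=1.887264015+0.048132·-14.053922770=1.210820604
       θ'=-0.021010422+0.048132·-1.648929667=-0.100376705, θ̇'=-1.648929667+0.048132·22.303866793=-0.575399951

(2.070253899, 1.210820604, -0.100376705, -0.575399951)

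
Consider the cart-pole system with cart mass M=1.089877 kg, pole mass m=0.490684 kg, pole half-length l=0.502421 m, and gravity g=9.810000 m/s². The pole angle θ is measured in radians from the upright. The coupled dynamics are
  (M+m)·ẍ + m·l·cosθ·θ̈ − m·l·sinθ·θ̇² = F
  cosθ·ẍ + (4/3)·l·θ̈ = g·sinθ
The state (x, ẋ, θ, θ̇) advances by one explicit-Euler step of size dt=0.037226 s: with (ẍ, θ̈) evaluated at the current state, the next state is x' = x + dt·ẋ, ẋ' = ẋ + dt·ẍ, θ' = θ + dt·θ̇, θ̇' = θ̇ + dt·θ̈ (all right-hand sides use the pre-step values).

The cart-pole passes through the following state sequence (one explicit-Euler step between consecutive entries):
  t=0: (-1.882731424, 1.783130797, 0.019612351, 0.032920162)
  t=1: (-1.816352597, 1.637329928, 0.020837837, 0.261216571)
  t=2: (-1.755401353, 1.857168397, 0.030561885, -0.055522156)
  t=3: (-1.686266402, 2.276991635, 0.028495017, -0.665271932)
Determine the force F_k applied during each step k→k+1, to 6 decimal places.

F_0 = -4.678888 N
F_1 = 7.236513 N
F_2 = 13.788857 N

step 0→1:
  ẍ = (ẋ'−ẋ)/dt = (1.637329928−1.783130797)/0.037226 = -3.916641
  θ̈ = (θ̇'−θ̇)/dt = (0.261216571−0.032920162)/0.037226 = 6.132714
  sinθ=0.019611, cosθ=0.999808
  F = (M+m)·ẍ + m·l·cosθ·θ̈ − m·l·sinθ·θ̇² = -6.190490 + 1.511607 − 0.000005 = -4.678888
step 1→2:
  ẍ = (ẋ'−ẋ)/dt = (1.857168397−1.637329928)/0.037226 = 5.905509
  θ̈ = (θ̇'−θ̇)/dt = (-0.055522156−0.261216571)/0.037226 = -8.508535
  sinθ=0.020836, cosθ=0.999783
  F = (M+m)·ẍ + m·l·cosθ·θ̈ − m·l·sinθ·θ̇² = 9.334017 + -2.097153 − 0.000351 = 7.236513
step 2→3:
  ẍ = (ẋ'−ẋ)/dt = (2.276991635−1.857168397)/0.037226 = 11.277689
  θ̈ = (θ̇'−θ̇)/dt = (-0.665271932−-0.055522156)/0.037226 = -16.379675
  sinθ=0.030557, cosθ=0.999533
  F = (M+m)·ẍ + m·l·cosθ·θ̈ − m·l·sinθ·θ̇² = 17.825075 + -4.036195 − 0.000023 = 13.788857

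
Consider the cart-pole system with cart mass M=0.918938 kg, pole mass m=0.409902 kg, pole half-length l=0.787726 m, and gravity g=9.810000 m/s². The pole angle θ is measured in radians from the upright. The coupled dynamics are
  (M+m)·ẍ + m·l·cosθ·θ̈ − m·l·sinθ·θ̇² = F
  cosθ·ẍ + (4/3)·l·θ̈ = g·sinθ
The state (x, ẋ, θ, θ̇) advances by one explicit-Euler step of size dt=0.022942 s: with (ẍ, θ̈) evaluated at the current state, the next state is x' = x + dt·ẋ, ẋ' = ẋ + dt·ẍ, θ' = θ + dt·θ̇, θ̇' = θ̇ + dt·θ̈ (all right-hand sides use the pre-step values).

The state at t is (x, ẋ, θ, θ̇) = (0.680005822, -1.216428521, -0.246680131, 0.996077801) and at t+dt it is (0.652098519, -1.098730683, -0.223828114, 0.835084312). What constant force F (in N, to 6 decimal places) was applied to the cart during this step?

F = 4.698224 N

ẍ = (ẋ'−ẋ)/dt = (-1.098730683−-1.216428521)/0.022942 = 5.130234
θ̈ = (θ̇'−θ̇)/dt = (0.835084312−0.996077801)/0.022942 = -7.017413
sinθ=-0.244186, cosθ=0.969728
F = (M+m)·ẍ + m·l·cosθ·θ̈ − m·l·sinθ·θ̇² = 6.817261 + -2.197265 − -0.078228 = 4.698224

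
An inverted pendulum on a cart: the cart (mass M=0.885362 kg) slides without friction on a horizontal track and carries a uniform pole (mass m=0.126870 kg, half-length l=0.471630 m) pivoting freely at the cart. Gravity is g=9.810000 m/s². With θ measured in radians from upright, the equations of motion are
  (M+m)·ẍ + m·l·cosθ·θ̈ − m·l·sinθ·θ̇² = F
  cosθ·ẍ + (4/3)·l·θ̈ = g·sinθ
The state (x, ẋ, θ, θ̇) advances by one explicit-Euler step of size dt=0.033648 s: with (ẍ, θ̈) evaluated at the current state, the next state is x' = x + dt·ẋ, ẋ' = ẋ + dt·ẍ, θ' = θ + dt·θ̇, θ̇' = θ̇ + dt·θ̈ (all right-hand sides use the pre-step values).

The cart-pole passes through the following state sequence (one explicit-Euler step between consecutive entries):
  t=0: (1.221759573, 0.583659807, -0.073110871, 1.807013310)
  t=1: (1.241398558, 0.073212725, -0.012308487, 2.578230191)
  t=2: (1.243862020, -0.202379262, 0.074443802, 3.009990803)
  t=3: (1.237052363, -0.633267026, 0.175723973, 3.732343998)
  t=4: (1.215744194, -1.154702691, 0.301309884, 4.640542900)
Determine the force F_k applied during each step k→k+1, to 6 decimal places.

F_0 = -13.973717 N
F_1 = -7.517997 N
F_2 = -11.721715 N
F_3 = -14.241892 N

step 0→1:
  ẍ = (ẋ'−ẋ)/dt = (0.073212725−0.583659807)/0.033648 = -15.170206
  θ̈ = (θ̇'−θ̇)/dt = (2.578230191−1.807013310)/0.033648 = 22.920140
  sinθ=-0.073046, cosθ=0.997329
  F = (M+m)·ẍ + m·l·cosθ·θ̈ − m·l·sinθ·θ̇² = -15.355768 + 1.367779 − -0.014272 = -13.973717
step 1→2:
  ẍ = (ẋ'−ẋ)/dt = (-0.202379262−0.073212725)/0.033648 = -8.190442
  θ̈ = (θ̇'−θ̇)/dt = (3.009990803−2.578230191)/0.033648 = 12.831687
  sinθ=-0.012308, cosθ=0.999924
  F = (M+m)·ẍ + m·l·cosθ·θ̈ − m·l·sinθ·θ̇² = -8.290627 + 0.767735 − -0.004896 = -7.517997
step 2→3:
  ẍ = (ẋ'−ẋ)/dt = (-0.633267026−-0.202379262)/0.033648 = -12.805747
  θ̈ = (θ̇'−θ̇)/dt = (3.732343998−3.009990803)/0.033648 = 21.467938
  sinθ=0.074375, cosθ=0.997230
  F = (M+m)·ẍ + m·l·cosθ·θ̈ − m·l·sinθ·θ̇² = -12.962387 + 1.280991 − 0.040320 = -11.721715
step 3→4:
  ẍ = (ẋ'−ẋ)/dt = (-1.154702691−-0.633267026)/0.033648 = -15.496780
  θ̈ = (θ̇'−θ̇)/dt = (4.640542900−3.732343998)/0.033648 = 26.991170
  sinθ=0.174821, cosθ=0.984600
  F = (M+m)·ẍ + m·l·cosθ·θ̈ − m·l·sinθ·θ̇² = -15.686337 + 1.590164 − 0.145719 = -14.241892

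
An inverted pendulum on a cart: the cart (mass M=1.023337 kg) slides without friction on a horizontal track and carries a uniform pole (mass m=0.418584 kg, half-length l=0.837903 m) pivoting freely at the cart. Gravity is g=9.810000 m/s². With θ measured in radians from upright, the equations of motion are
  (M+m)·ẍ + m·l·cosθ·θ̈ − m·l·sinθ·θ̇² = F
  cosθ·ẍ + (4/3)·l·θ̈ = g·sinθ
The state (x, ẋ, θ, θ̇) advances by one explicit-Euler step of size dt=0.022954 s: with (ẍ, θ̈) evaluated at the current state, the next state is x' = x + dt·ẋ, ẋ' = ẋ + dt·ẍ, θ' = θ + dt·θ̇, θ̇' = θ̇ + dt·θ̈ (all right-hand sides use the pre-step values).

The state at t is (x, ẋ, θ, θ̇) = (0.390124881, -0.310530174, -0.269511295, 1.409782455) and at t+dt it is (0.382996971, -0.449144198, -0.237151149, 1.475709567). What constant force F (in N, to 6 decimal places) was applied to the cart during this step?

ẍ = (ẋ'−ẋ)/dt = (-0.449144198−-0.310530174)/0.022954 = -6.038774
θ̈ = (θ̇'−θ̇)/dt = (1.475709567−1.409782455)/0.022954 = 2.872140
sinθ=-0.266260, cosθ=0.963901
F = (M+m)·ẍ + m·l·cosθ·θ̈ − m·l·sinθ·θ̇² = -8.707435 + 0.970989 − -0.185604 = -7.550842

F = -7.550842 N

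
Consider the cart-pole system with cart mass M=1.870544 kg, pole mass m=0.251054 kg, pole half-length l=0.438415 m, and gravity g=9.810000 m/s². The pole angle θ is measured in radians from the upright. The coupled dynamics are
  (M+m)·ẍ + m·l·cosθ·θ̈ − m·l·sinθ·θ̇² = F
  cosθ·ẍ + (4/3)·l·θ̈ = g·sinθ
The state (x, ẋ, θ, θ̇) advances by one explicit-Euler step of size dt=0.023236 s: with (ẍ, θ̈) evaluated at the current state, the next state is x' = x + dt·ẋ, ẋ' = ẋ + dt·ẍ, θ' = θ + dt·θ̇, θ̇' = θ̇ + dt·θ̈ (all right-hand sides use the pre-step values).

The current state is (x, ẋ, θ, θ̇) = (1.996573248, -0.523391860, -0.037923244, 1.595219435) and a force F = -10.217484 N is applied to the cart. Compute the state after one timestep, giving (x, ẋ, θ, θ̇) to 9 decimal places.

(1.984411715, -0.645463008, -0.000856725, 1.789112830)

sinθ=-0.037914155, cosθ=0.999281000
temp = (F + m·l·θ̇²·sinθ)/(M+m) = (-10.217484 + -0.010619273)/2.121598 = -4.820943116
θ̈ = (g·sinθ − cosθ·temp)/(l·(4/3 − m·cos²θ/(M+m))) = 8.344525528
ẍ = temp − m·l·θ̈·cosθ/(M+m) = -5.253535362
Euler: x'=1.996573248+0.023236·-0.523391860=1.984411715, ẋ'=-0.523391860+0.023236·-5.253535362=-0.645463008
       θ'=-0.037923244+0.023236·1.595219435=-0.000856725, θ̇'=1.595219435+0.023236·8.344525528=1.789112830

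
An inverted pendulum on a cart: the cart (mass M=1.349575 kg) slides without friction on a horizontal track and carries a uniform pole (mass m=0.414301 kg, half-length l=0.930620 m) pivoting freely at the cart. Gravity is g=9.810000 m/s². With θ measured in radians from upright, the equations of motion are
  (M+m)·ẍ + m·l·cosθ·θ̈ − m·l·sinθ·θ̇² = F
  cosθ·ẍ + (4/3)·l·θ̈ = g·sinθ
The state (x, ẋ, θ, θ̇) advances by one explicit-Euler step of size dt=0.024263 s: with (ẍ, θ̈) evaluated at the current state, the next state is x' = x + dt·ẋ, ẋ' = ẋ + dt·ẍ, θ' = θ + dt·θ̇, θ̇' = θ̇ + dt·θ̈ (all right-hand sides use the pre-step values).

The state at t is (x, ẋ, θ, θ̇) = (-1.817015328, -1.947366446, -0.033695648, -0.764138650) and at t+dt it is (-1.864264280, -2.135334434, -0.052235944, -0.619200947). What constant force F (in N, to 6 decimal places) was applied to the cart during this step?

ẍ = (ẋ'−ẋ)/dt = (-2.135334434−-1.947366446)/0.024263 = -7.747104
θ̈ = (θ̇'−θ̇)/dt = (-0.619200947−-0.764138650)/0.024263 = 5.973610
sinθ=-0.033689, cosθ=0.999432
F = (M+m)·ẍ + m·l·cosθ·θ̈ − m·l·sinθ·θ̇² = -13.664931 + 2.301859 − -0.007584 = -11.355488

F = -11.355488 N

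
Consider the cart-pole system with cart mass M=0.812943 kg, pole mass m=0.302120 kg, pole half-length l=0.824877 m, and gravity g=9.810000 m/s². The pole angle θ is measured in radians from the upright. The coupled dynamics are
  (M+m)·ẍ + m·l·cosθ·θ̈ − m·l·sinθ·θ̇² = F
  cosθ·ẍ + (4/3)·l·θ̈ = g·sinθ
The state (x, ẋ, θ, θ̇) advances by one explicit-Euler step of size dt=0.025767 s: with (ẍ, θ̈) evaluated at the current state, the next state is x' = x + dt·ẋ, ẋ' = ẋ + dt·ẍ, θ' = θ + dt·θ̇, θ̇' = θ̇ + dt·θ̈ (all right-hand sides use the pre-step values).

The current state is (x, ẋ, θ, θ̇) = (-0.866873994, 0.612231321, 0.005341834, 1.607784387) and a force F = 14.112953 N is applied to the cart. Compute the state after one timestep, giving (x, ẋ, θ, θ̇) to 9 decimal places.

sinθ=0.005341809, cosθ=0.999985732
temp = (F + m·l·θ̇²·sinθ)/(M+m) = (14.112953 + 0.003441221)/1.115063 = 12.659727945
θ̈ = (g·sinθ − cosθ·temp)/(l·(4/3 − m·cos²θ/(M+m))) = -14.386024611
ẍ = temp − m·l·θ̈·cosθ/(M+m) = 15.874897403
Euler: x'=-0.866873994+0.025767·0.612231321=-0.851098630, ẋ'=0.612231321+0.025767·15.874897403=1.021279802
       θ'=0.005341834+0.025767·1.607784387=0.046769614, θ̇'=1.607784387+0.025767·-14.386024611=1.237099691

(-0.851098630, 1.021279802, 0.046769614, 1.237099691)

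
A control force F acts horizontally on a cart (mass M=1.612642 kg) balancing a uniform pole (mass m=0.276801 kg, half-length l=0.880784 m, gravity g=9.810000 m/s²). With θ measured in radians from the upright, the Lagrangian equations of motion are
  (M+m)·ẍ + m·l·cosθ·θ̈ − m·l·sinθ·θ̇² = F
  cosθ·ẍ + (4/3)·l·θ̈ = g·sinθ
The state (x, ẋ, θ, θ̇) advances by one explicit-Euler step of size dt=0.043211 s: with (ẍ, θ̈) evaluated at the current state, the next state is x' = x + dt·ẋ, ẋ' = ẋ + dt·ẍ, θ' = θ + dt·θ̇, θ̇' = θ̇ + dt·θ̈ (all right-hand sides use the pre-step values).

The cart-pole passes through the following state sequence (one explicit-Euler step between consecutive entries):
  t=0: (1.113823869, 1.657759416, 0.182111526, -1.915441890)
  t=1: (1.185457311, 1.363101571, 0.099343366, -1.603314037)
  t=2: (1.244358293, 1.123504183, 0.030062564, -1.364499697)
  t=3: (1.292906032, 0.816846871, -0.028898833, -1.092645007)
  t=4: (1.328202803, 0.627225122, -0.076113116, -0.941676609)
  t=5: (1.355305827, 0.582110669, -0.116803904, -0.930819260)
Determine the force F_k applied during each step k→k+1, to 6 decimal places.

step 0→1:
  ẍ = (ẋ'−ẋ)/dt = (1.363101571−1.657759416)/0.043211 = -6.819047
  θ̈ = (θ̇'−θ̇)/dt = (-1.603314037−-1.915441890)/0.043211 = 7.223343
  sinθ=0.181107, cosθ=0.983463
  F = (M+m)·ẍ + m·l·cosθ·θ̈ − m·l·sinθ·θ̇² = -12.884201 + 1.731943 − 0.161998 = -11.314256
step 1→2:
  ẍ = (ẋ'−ẋ)/dt = (1.123504183−1.363101571)/0.043211 = -5.544824
  θ̈ = (θ̇'−θ̇)/dt = (-1.364499697−-1.603314037)/0.043211 = 5.526702
  sinθ=0.099180, cosθ=0.995070
  F = (M+m)·ẍ + m·l·cosθ·θ̈ − m·l·sinθ·θ̇² = -10.476629 + 1.340777 − 0.062158 = -9.198010
step 2→3:
  ẍ = (ẋ'−ẋ)/dt = (0.816846871−1.123504183)/0.043211 = -7.096742
  θ̈ = (θ̇'−θ̇)/dt = (-1.092645007−-1.364499697)/0.043211 = 6.291331
  sinθ=0.030058, cosθ=0.999548
  F = (M+m)·ẍ + m·l·cosθ·θ̈ − m·l·sinθ·θ̇² = -13.408889 + 1.533145 − 0.013644 = -11.889388
step 3→4:
  ẍ = (ẋ'−ẋ)/dt = (0.627225122−0.816846871)/0.043211 = -4.388275
  θ̈ = (θ̇'−θ̇)/dt = (-0.941676609−-1.092645007)/0.043211 = 3.493749
  sinθ=-0.028895, cosθ=0.999582
  F = (M+m)·ẍ + m·l·cosθ·θ̈ − m·l·sinθ·θ̇² = -8.291395 + 0.851427 − -0.008410 = -7.431558
step 4→5:
  ẍ = (ẋ'−ẋ)/dt = (0.582110669−0.627225122)/0.043211 = -1.044050
  θ̈ = (θ̇'−θ̇)/dt = (-0.930819260−-0.941676609)/0.043211 = 0.251264
  sinθ=-0.076040, cosθ=0.997105
  F = (M+m)·ẍ + m·l·cosθ·θ̈ − m·l·sinθ·θ̇² = -1.972673 + 0.061081 − -0.016439 = -1.895153

F_0 = -11.314256 N
F_1 = -9.198010 N
F_2 = -11.889388 N
F_3 = -7.431558 N
F_4 = -1.895153 N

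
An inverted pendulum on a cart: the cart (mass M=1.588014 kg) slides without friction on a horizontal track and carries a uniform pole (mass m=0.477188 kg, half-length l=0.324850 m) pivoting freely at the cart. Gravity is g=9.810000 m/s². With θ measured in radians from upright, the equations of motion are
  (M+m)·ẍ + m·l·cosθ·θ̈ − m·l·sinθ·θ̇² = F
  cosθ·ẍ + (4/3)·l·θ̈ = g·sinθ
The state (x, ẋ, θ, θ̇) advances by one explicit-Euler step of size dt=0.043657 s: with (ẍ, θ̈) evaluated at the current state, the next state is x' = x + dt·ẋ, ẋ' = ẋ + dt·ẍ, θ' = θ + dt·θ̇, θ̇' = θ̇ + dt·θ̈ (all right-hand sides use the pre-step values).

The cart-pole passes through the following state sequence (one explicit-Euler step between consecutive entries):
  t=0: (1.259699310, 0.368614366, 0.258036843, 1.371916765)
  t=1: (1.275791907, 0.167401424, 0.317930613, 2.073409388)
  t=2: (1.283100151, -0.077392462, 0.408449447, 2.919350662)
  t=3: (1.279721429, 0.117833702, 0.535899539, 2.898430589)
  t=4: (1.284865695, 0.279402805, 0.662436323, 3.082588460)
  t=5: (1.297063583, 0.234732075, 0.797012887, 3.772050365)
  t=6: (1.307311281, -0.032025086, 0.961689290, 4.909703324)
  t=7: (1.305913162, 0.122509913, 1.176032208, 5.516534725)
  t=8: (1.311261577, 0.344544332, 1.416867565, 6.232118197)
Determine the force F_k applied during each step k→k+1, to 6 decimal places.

F_0 = -7.184514 N
F_1 = -8.935157 N
F_2 = 8.642302 N
F_3 = 7.540327 N
F_4 = -1.088796 N
F_5 = -11.373605 N
F_6 = 5.478433 N
F_7 = 7.125967 N

step 0→1:
  ẍ = (ẋ'−ẋ)/dt = (0.167401424−0.368614366)/0.043657 = -4.608950
  θ̈ = (θ̇'−θ̇)/dt = (2.073409388−1.371916765)/0.043657 = 16.068274
  sinθ=0.255183, cosθ=0.966893
  F = (M+m)·ẍ + m·l·cosθ·θ̈ − m·l·sinθ·θ̇² = -9.518413 + 2.408352 − 0.074453 = -7.184514
step 1→2:
  ẍ = (ẋ'−ẋ)/dt = (-0.077392462−0.167401424)/0.043657 = -5.607208
  θ̈ = (θ̇'−θ̇)/dt = (2.919350662−2.073409388)/0.043657 = 19.376990
  sinθ=0.312602, cosθ=0.949884
  F = (M+m)·ẍ + m·l·cosθ·θ̈ − m·l·sinθ·θ̇² = -11.580017 + 2.853182 − 0.208321 = -8.935157
step 2→3:
  ẍ = (ẋ'−ẋ)/dt = (0.117833702−-0.077392462)/0.043657 = 4.471818
  θ̈ = (θ̇'−θ̇)/dt = (2.898430589−2.919350662)/0.043657 = -0.479192
  sinθ=0.397187, cosθ=0.917738
  F = (M+m)·ẍ + m·l·cosθ·θ̈ − m·l·sinθ·θ̇² = 9.235208 + -0.068171 − 0.524735 = 8.642302
step 3→4:
  ẍ = (ẋ'−ẋ)/dt = (0.279402805−0.117833702)/0.043657 = 3.700875
  θ̈ = (θ̇'−θ̇)/dt = (3.082588460−2.898430589)/0.043657 = 4.218290
  sinθ=0.510615, cosθ=0.859810
  F = (M+m)·ẍ + m·l·cosθ·θ̈ − m·l·sinθ·θ̇² = 7.643055 + 0.562226 − 0.664954 = 7.540327
step 4→5:
  ẍ = (ẋ'−ẋ)/dt = (0.234732075−0.279402805)/0.043657 = -1.023220
  θ̈ = (θ̇'−θ̇)/dt = (3.772050365−3.082588460)/0.043657 = 15.792700
  sinθ=0.615040, cosθ=0.788496
  F = (M+m)·ẍ + m·l·cosθ·θ̈ − m·l·sinθ·θ̇² = -2.113157 + 1.930316 − 0.905955 = -1.088796
step 5→6:
  ẍ = (ẋ'−ẋ)/dt = (-0.032025086−0.234732075)/0.043657 = -6.110295
  θ̈ = (θ̇'−θ̇)/dt = (4.909703324−3.772050365)/0.043657 = 26.058890
  sinθ=0.715272, cosθ=0.698846
  F = (M+m)·ẍ + m·l·cosθ·θ̈ − m·l·sinθ·θ̇² = -12.618994 + 2.822995 − 1.577606 = -11.373605
step 6→7:
  ẍ = (ẋ'−ẋ)/dt = (0.122509913−-0.032025086)/0.043657 = 3.539753
  θ̈ = (θ̇'−θ̇)/dt = (5.516534725−4.909703324)/0.043657 = 13.899979
  sinθ=0.820159, cosθ=0.572135
  F = (M+m)·ẍ + m·l·cosθ·θ̈ − m·l·sinθ·θ̇² = 7.310305 + 1.232779 − 3.064651 = 5.478433
step 7→8:
  ẍ = (ẋ'−ẋ)/dt = (0.344544332−0.122509913)/0.043657 = 5.085884
  θ̈ = (θ̇'−θ̇)/dt = (6.232118197−5.516534725)/0.043657 = 16.391036
  sinθ=0.923087, cosθ=0.384590
  F = (M+m)·ẍ + m·l·cosθ·θ̈ − m·l·sinθ·θ̇² = 10.503377 + 0.977186 − 4.354596 = 7.125967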